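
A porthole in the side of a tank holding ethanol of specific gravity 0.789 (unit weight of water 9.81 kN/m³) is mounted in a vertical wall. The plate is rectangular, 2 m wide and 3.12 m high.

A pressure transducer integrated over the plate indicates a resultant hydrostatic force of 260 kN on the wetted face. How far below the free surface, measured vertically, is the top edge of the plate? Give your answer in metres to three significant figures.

d_top ≈ 3.82 m

γ = 0.789 × 9.81 = 7.74009 kN/m³.
A = 2 × 3.12 = 6.24 m².
From F = γ·h_c·A, the centroid depth is h_c = 260/(7.74009 × 6.24) = 5.38323 m.
The centroid lies 3.12/2 = 1.56 m below the top edge, so the top edge sits at h_top = 5.38323 − 1.56 = 3.82323 m below the surface.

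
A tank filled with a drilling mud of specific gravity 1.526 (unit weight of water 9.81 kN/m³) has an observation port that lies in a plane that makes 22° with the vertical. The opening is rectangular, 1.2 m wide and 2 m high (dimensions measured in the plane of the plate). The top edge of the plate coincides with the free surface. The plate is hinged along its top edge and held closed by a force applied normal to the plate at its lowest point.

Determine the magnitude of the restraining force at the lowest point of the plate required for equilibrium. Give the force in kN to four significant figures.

P ≈ 22.21 kN

γ = 1.526 × 9.81 = 14.97006 kN/m³.
The plate makes 22° with the vertical, i.e. θ = 90° − 22° = 68° to the horizontal. Measuring y along the incline from the free-surface line, vertical depth h = y·sinθ with sinθ = 0.927184.
The centroid lies 2/2 = 1 m below the top edge, so y_c = 1 m and h_c = 1 × 0.927184 = 0.927184 m.
A = 1.2 × 2 = 2.4 m².
Resultant F = γ·h_c·A = 14.97006 × 0.927184 × 2.4 = 33.312 kN.
I_c = b·h³/12 = 1.2 × 2³/12 = 0.8 m⁴.
Centre of pressure: y_p = y_c + I_c/(y_c·A) = 1 + 0.8/(1 × 2.4) = 1 + 0.333333 = 1.33333 m along the plane.
The resultant acts 1 + 0.333333 = 1.33333 m (along the plate) below the hinge at the top edge, so the moment about the hinge is M = F × 1.33333 = 33.312 × 1.33333 = 44.4159 kN·m.
A normal force at the bottom, 2 m from the hinge, must supply this moment: P = 44.4159/2 = 22.208 kN.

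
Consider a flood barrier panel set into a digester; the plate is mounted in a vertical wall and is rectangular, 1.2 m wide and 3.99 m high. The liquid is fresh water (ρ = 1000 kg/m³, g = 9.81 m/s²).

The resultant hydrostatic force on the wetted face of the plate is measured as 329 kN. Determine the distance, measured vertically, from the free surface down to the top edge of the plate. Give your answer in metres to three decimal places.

γ = ρg = 1000 × 9.81 = 9810 N/m³ = 9.81 kN/m³.
A = 1.2 × 3.99 = 4.788 m².
From F = γ·h_c·A, the centroid depth is h_c = 329/(9.81 × 4.788) = 7.00443 m.
The centroid lies 3.99/2 = 1.995 m below the top edge, so the top edge sits at h_top = 7.00443 − 1.995 = 5.00943 m below the surface.

d_top ≈ 5.009 m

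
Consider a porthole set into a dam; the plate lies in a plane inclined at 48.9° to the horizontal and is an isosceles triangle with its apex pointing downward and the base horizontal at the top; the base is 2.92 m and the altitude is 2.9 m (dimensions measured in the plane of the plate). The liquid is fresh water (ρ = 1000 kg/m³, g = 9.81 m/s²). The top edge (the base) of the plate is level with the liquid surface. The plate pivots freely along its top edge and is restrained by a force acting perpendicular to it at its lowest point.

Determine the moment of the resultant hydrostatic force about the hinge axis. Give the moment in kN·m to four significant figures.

γ = ρg = 1000 × 9.81 = 9810 N/m³ = 9.81 kN/m³.
Let θ = 48.9° be the plate's angle to the horizontal; measure y along the incline from where the plane meets the free surface. Vertical depth h = y·sinθ with sinθ = 0.753563.
With the apex down, the centroid sits h/3 = 2.9/3 = 0.966667 m below the base (the top edge), so y_c = 0.966667 m and h_c = 0.966667 × 0.753563 = 0.728444 m.
A = ½ × 2.92 × 2.9 = 4.234 m².
Resultant F = γ·h_c·A = 9.81 × 0.728444 × 4.234 = 30.2563 kN.
I_c = b·h³/36 = 2.92 × 2.9³/36 = 1.97822 m⁴.
Centre of pressure: y_p = y_c + I_c/(y_c·A) = 0.966667 + 1.97822/(0.966667 × 4.234) = 0.966667 + 0.483333 = 1.45 m along the plane.
The resultant acts 0.966667 + 0.483333 = 1.45 m (along the plate) below the hinge at the top edge, so the moment about the hinge is M = F × 1.45 = 30.2563 × 1.45 = 43.8716 kN·m.

M ≈ 43.87 kN·m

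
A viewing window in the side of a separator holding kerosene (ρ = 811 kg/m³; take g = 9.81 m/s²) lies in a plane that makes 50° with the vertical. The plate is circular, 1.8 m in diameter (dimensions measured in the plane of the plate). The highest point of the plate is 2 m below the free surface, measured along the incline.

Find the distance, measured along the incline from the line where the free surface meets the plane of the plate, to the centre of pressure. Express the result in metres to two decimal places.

γ = ρg = 811 × 9.81 / 1000 = 7.95591 kN/m³.
The plate makes 50° with the vertical, i.e. θ = 90° − 50° = 40° to the horizontal. Measuring y along the incline from the free-surface line, vertical depth h = y·sinθ with sinθ = 0.642788.
The centroid is at the centre, 0.9 m below the top of the plate, so y_c = 2 + 0.9 = 2.9 m and h_c = 2.9 × 0.642788 = 1.86409 m.
A = π(0.9)² = 2.54469 m².
Resultant F = γ·h_c·A = 7.95591 × 1.86409 × 2.54469 = 37.7391 kN.
I_c = πr⁴/4 = π × 0.9⁴/4 = 0.5153 m⁴.
Centre of pressure: y_p = y_c + I_c/(y_c·A) = 2.9 + 0.5153/(2.9 × 2.54469) = 2.9 + 0.0698276 = 2.96983 m along the plane.

y_p = 2.97 m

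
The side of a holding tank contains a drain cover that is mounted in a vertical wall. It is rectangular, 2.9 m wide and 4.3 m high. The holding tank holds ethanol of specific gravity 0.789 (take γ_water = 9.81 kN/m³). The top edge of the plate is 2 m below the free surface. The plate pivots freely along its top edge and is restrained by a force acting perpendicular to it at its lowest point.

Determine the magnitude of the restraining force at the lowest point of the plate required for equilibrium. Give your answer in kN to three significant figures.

γ = 0.789 × 9.81 = 7.74009 kN/m³.
The centroid lies 4.3/2 = 2.15 m below the top edge, so the centroid depth is h_c = 2 + 2.15 = 4.15 m.
A = 2.9 × 4.3 = 12.47 m².
Resultant F = γ·h_c·A = 7.74009 × 4.15 × 12.47 = 400.554 kN.
I_c = b·h³/12 = 2.9 × 4.3³/12 = 19.2142 m⁴.
Centre of pressure: y_p = y_c + I_c/(y_c·A) = 4.15 + 19.2142/(4.15 × 12.47) = 4.15 + 0.371285 = 4.52129 m along the plane.
The resultant acts 2.15 + 0.371285 = 2.52128 m (along the plate) below the hinge at the top edge, so the moment about the hinge is M = F × 2.52128 = 400.554 × 2.52128 = 1009.91 kN·m.
A normal force at the bottom, 4.3 m from the hinge, must supply this moment: P = 1009.91/4.3 = 234.863 kN.

P ≈ 235 kN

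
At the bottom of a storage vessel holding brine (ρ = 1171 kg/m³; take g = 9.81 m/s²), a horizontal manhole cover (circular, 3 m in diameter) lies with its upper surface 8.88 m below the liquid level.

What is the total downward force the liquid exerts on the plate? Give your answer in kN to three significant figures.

F ≈ 721 kN

γ = ρg = 1171 × 9.81 / 1000 = 11.48751 kN/m³.
The plate is horizontal, so pressure is uniform at p = γ·h = 11.48751 × 8.88 = 102.009 kN/m².
A = π(1.5)² = 7.06858 m².
F = p·A = 102.009 × 7.06858 = 721.059 kN.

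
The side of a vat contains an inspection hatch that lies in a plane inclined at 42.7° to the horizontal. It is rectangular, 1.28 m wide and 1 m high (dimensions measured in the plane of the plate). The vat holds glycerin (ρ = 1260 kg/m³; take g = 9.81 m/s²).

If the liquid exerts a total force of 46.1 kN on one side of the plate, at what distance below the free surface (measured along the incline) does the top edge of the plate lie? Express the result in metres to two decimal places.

γ = ρg = 1260 × 9.81 / 1000 = 12.3606 kN/m³.
A = 1.28 × 1 = 1.28 m².
From F = γ·h_c·A, the centroid depth is h_c = 46.1/(12.3606 × 1.28) = 2.91374 m.
Let θ = 42.7° be the plate's angle to the horizontal; measure y along the incline from where the plane meets the free surface. Vertical depth h = y·sinθ with sinθ = 0.678160.
Along the incline, y_c = h_c/sinθ = 2.91374/0.678160 = 4.29654 m.
The centroid lies 1/2 = 0.5 m below the top edge, so the top edge sits at y_top = 4.29654 − 0.5 = 3.79654 m along the incline.

y_top ≈ 3.80 m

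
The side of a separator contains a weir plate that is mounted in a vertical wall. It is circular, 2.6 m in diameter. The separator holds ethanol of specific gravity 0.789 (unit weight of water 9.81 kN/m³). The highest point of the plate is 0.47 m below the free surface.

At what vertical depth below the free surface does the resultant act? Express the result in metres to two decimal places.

h_p = 2.01 m

γ = 0.789 × 9.81 = 7.74009 kN/m³.
The centroid is at the centre, 1.3 m below the top of the plate, so the centroid depth is h_c = 0.47 + 1.3 = 1.77 m.
A = π(1.3)² = 5.30929 m².
Resultant F = γ·h_c·A = 7.74009 × 1.77 × 5.30929 = 72.7371 kN.
I_c = πr⁴/4 = π × 1.3⁴/4 = 2.24318 m⁴.
Centre of pressure: y_p = y_c + I_c/(y_c·A) = 1.77 + 2.24318/(1.77 × 5.30929) = 1.77 + 0.238701 = 2.0087 m along the plane.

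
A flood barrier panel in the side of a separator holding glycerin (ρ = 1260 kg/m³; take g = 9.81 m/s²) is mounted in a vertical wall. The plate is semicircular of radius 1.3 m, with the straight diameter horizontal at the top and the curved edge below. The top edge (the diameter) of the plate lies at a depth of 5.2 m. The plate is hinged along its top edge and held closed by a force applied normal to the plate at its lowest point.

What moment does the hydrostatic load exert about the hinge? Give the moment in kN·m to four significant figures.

M ≈ 108.0 kN·m

γ = ρg = 1260 × 9.81 / 1000 = 12.3606 kN/m³.
The centroid of a semicircle lies 4r/(3π) = 0.551737 m from the diameter, here below the top edge, so the centroid depth is h_c = 5.2 + 0.551737 = 5.75174 m.
A = πr²/2 = π × 1.3²/2 = 2.65465 m².
Resultant F = γ·h_c·A = 12.3606 × 5.75174 × 2.65465 = 188.732 kN.
I_c = (π/8 − 8/(9π))·r⁴ = 0.109757 × 1.3⁴ = 0.313477 m⁴.
Centre of pressure: y_p = y_c + I_c/(y_c·A) = 5.75174 + 0.313477/(5.75174 × 2.65465) = 5.75174 + 0.0205305 = 5.77227 m along the plane.
The resultant acts 0.551737 + 0.0205305 = 0.572268 m (along the plate) below the hinge at the top edge, so the moment about the hinge is M = F × 0.572268 = 188.732 × 0.572268 = 108.005 kN·m.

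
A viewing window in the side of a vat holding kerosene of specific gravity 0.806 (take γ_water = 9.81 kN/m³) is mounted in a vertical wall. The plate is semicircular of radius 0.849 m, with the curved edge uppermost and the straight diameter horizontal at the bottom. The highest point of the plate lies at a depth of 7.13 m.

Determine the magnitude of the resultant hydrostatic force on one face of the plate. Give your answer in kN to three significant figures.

γ = 0.806 × 9.81 = 7.90686 kN/m³.
The centroid lies 4r/(3π) = 0.360327 m above the diameter, so r − 4r/(3π) = 0.849 − 0.360327 = 0.488673 m below the topmost point, so the centroid depth is h_c = 7.13 + 0.488673 = 7.61867 m.
A = πr²/2 = π × 0.849²/2 = 1.13223 m².
Resultant F = γ·h_c·A = 7.90686 × 7.61867 × 1.13223 = 68.2053 kN.

F ≈ 68.2 kN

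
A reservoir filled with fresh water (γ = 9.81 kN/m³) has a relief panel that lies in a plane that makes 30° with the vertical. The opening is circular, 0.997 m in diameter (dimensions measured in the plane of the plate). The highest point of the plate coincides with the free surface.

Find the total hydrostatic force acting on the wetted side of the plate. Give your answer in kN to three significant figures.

F ≈ 3.31 kN

γ = 9.81 kN/m³.
The plate makes 30° with the vertical, i.e. θ = 90° − 30° = 60° to the horizontal. Measuring y along the incline from the free-surface line, vertical depth h = y·sinθ with sinθ = 0.866025.
The centroid is at the centre, 0.4985 m below the top of the plate, so y_c = 0.4985 m and h_c = 0.4985 × 0.866025 = 0.431713 m.
A = π(0.4985)² = 0.780693 m².
Resultant F = γ·h_c·A = 9.81 × 0.431713 × 0.780693 = 3.30632 kN.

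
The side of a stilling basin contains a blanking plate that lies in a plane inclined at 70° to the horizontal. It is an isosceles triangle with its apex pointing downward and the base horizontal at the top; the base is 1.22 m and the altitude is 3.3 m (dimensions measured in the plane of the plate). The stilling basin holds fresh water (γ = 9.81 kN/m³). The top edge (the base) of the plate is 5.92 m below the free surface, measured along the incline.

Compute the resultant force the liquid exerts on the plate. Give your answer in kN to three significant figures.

F ≈ 130 kN

γ = 9.81 kN/m³.
Let θ = 70° be the plate's angle to the horizontal; measure y along the incline from where the plane meets the free surface. Vertical depth h = y·sinθ with sinθ = 0.939693.
With the apex down, the centroid sits h/3 = 3.3/3 = 1.1 m below the base (the top edge), so y_c = 5.92 + 1.1 = 7.02 m and h_c = 7.02 × 0.939693 = 6.59664 m.
A = ½ × 1.22 × 3.3 = 2.013 m².
Resultant F = γ·h_c·A = 9.81 × 6.59664 × 2.013 = 130.267 kN.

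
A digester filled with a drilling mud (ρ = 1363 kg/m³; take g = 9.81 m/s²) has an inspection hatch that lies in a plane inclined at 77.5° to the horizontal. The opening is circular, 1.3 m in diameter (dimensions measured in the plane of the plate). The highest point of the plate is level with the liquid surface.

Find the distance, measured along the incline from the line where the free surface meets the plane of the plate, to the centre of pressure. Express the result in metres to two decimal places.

γ = ρg = 1363 × 9.81 / 1000 = 13.37103 kN/m³.
Let θ = 77.5° be the plate's angle to the horizontal; measure y along the incline from where the plane meets the free surface. Vertical depth h = y·sinθ with sinθ = 0.976296.
The centroid is at the centre, 0.65 m below the top of the plate, so y_c = 0.65 m and h_c = 0.65 × 0.976296 = 0.634592 m.
A = π(0.65)² = 1.32732 m².
Resultant F = γ·h_c·A = 13.37103 × 0.634592 × 1.32732 = 11.2625 kN.
I_c = πr⁴/4 = π × 0.65⁴/4 = 0.140198 m⁴.
Centre of pressure: y_p = y_c + I_c/(y_c·A) = 0.65 + 0.140198/(0.65 × 1.32732) = 0.65 + 0.1625 = 0.8125 m along the plane.

y_p = 0.81 m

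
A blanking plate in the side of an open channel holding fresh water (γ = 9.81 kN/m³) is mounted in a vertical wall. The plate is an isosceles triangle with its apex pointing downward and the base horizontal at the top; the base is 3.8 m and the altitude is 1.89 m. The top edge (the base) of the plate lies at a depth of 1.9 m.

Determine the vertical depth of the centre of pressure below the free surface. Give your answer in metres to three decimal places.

γ = 9.81 kN/m³.
With the apex down, the centroid sits h/3 = 1.89/3 = 0.63 m below the base (the top edge), so the centroid depth is h_c = 1.9 + 0.63 = 2.53 m.
A = ½ × 3.8 × 1.89 = 3.591 m².
Resultant F = γ·h_c·A = 9.81 × 2.53 × 3.591 = 89.1261 kN.
I_c = b·h³/36 = 3.8 × 1.89³/36 = 0.712634 m⁴.
Centre of pressure: y_p = y_c + I_c/(y_c·A) = 2.53 + 0.712634/(2.53 × 3.591) = 2.53 + 0.0784387 = 2.60844 m along the plane.

h_p = 2.608 m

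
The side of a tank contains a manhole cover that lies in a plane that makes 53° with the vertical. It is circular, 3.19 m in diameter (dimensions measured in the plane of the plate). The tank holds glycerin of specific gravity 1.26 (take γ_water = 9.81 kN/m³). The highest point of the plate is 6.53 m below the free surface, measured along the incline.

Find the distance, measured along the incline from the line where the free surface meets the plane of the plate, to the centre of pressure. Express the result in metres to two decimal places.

y_p = 8.20 m

γ = 1.26 × 9.81 = 12.3606 kN/m³.
The plate makes 53° with the vertical, i.e. θ = 90° − 53° = 37° to the horizontal. Measuring y along the incline from the free-surface line, vertical depth h = y·sinθ with sinθ = 0.601815.
The centroid is at the centre, 1.595 m below the top of the plate, so y_c = 6.53 + 1.595 = 8.125 m and h_c = 8.125 × 0.601815 = 4.88975 m.
A = π(1.595)² = 7.99229 m².
Resultant F = γ·h_c·A = 12.3606 × 4.88975 × 7.99229 = 483.056 kN.
I_c = πr⁴/4 = π × 1.595⁴/4 = 5.08315 m⁴.
Centre of pressure: y_p = y_c + I_c/(y_c·A) = 8.125 + 5.08315/(8.125 × 7.99229) = 8.125 + 0.0782777 = 8.20328 m along the plane.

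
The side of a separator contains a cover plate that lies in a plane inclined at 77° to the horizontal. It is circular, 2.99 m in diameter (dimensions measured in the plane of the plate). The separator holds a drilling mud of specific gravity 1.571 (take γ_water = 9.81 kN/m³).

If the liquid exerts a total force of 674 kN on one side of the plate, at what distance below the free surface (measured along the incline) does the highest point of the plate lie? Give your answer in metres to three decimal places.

y_top ≈ 4.897 m

γ = 1.571 × 9.81 = 15.41151 kN/m³.
A = π(1.495)² = 7.02154 m².
From F = γ·h_c·A, the centroid depth is h_c = 674/(15.41151 × 7.02154) = 6.22848 m.
Let θ = 77° be the plate's angle to the horizontal; measure y along the incline from where the plane meets the free surface. Vertical depth h = y·sinθ with sinθ = 0.974370.
Along the incline, y_c = h_c/sinθ = 6.22848/0.974370 = 6.39232 m.
The centroid is at the centre, 1.495 m below the top of the plate, so the highest point sits at y_top = 6.39232 − 1.495 = 4.89732 m along the incline.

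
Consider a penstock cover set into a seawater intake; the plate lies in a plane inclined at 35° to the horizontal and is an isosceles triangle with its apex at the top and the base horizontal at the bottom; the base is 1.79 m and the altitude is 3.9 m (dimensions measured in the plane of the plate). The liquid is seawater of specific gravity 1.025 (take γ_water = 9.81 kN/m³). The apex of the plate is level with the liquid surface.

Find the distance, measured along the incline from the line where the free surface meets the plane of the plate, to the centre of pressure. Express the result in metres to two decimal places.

y_p = 2.93 m

γ = 1.025 × 9.81 = 10.05525 kN/m³.
Let θ = 35° be the plate's angle to the horizontal; measure y along the incline from where the plane meets the free surface. Vertical depth h = y·sinθ with sinθ = 0.573576.
With the apex up, the centroid sits 2h/3 = 2 × 3.9/3 = 2.6 m below the apex, so y_c = 2.6 m and h_c = 2.6 × 0.573576 = 1.4913 m.
A = ½ × 1.79 × 3.9 = 3.4905 m².
Resultant F = γ·h_c·A = 10.05525 × 1.4913 × 3.4905 = 52.3414 kN.
I_c = b·h³/36 = 1.79 × 3.9³/36 = 2.94947 m⁴.
Centre of pressure: y_p = y_c + I_c/(y_c·A) = 2.6 + 2.94947/(2.6 × 3.4905) = 2.6 + 0.325 = 2.925 m along the plane.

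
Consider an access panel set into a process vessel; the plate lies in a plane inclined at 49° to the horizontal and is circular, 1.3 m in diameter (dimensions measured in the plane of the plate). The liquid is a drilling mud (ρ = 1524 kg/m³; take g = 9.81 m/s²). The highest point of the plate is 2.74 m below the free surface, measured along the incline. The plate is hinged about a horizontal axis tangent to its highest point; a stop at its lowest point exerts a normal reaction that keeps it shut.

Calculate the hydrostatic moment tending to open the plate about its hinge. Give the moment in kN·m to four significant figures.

γ = ρg = 1524 × 9.81 / 1000 = 14.95044 kN/m³.
Let θ = 49° be the plate's angle to the horizontal; measure y along the incline from where the plane meets the free surface. Vertical depth h = y·sinθ with sinθ = 0.754710.
The centroid is at the centre, 0.65 m below the top of the plate, so y_c = 2.74 + 0.65 = 3.39 m and h_c = 3.39 × 0.754710 = 2.55847 m.
A = π(0.65)² = 1.32732 m².
Resultant F = γ·h_c·A = 14.95044 × 2.55847 × 1.32732 = 50.7703 kN.
I_c = πr⁴/4 = π × 0.65⁴/4 = 0.140198 m⁴.
Centre of pressure: y_p = y_c + I_c/(y_c·A) = 3.39 + 0.140198/(3.39 × 1.32732) = 3.39 + 0.0311578 = 3.42116 m along the plane.
The resultant acts 0.65 + 0.0311578 = 0.681158 m (along the plate) below the hinge at the top edge, so the moment about the hinge is M = F × 0.681158 = 50.7703 × 0.681158 = 34.5826 kN·m.

M ≈ 34.58 kN·m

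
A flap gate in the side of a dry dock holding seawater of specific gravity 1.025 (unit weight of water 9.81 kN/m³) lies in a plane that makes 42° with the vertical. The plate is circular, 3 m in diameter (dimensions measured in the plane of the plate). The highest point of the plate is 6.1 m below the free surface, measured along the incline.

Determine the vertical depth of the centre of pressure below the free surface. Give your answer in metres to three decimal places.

h_p = 5.703 m

γ = 1.025 × 9.81 = 10.05525 kN/m³.
The plate makes 42° with the vertical, i.e. θ = 90° − 42° = 48° to the horizontal. Measuring y along the incline from the free-surface line, vertical depth h = y·sinθ with sinθ = 0.743145.
The centroid is at the centre, 1.5 m below the top of the plate, so y_c = 6.1 + 1.5 = 7.6 m and h_c = 7.6 × 0.743145 = 5.6479 m.
A = π(1.5)² = 7.06858 m².
Resultant F = γ·h_c·A = 10.05525 × 5.6479 × 7.06858 = 401.432 kN.
I_c = πr⁴/4 = π × 1.5⁴/4 = 3.97608 m⁴.
Centre of pressure: y_p = y_c + I_c/(y_c·A) = 7.6 + 3.97608/(7.6 × 7.06858) = 7.6 + 0.0740132 = 7.67401 m along the plane.
Vertically, h_p = y_p·sinθ = 7.67401 × 0.743145 = 5.7029 m.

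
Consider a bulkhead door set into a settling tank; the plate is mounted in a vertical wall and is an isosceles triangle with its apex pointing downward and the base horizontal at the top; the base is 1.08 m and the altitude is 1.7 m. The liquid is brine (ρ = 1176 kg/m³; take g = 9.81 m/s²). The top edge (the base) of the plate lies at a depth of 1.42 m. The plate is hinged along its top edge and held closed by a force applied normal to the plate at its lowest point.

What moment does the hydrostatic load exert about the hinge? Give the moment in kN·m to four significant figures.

M ≈ 13.62 kN·m

γ = ρg = 1176 × 9.81 / 1000 = 11.53656 kN/m³.
With the apex down, the centroid sits h/3 = 1.7/3 = 0.566667 m below the base (the top edge), so the centroid depth is h_c = 1.42 + 0.566667 = 1.98667 m.
A = ½ × 1.08 × 1.7 = 0.918 m².
Resultant F = γ·h_c·A = 11.53656 × 1.98667 × 0.918 = 21.04 kN.
I_c = b·h³/36 = 1.08 × 1.7³/36 = 0.14739 m⁴.
Centre of pressure: y_p = y_c + I_c/(y_c·A) = 1.98667 + 0.14739/(1.98667 × 0.918) = 1.98667 + 0.0808164 = 2.06749 m along the plane.
The resultant acts 0.566667 + 0.0808164 = 0.647483 m (along the plate) below the hinge at the top edge, so the moment about the hinge is M = F × 0.647483 = 21.04 × 0.647483 = 13.623 kN·m.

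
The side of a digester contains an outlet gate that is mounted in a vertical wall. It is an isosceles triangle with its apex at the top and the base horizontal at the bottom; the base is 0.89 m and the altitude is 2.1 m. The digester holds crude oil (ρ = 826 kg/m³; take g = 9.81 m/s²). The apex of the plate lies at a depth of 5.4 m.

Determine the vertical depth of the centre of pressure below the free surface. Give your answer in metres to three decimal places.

h_p = 6.836 m

γ = ρg = 826 × 9.81 / 1000 = 8.10306 kN/m³.
With the apex up, the centroid sits 2h/3 = 2 × 2.1/3 = 1.4 m below the apex, so the centroid depth is h_c = 5.4 + 1.4 = 6.8 m.
A = ½ × 0.89 × 2.1 = 0.9345 m².
Resultant F = γ·h_c·A = 8.10306 × 6.8 × 0.9345 = 51.4917 kN.
I_c = b·h³/36 = 0.89 × 2.1³/36 = 0.228953 m⁴.
Centre of pressure: y_p = y_c + I_c/(y_c·A) = 6.8 + 0.228953/(6.8 × 0.9345) = 6.8 + 0.0360295 = 6.83603 m along the plane.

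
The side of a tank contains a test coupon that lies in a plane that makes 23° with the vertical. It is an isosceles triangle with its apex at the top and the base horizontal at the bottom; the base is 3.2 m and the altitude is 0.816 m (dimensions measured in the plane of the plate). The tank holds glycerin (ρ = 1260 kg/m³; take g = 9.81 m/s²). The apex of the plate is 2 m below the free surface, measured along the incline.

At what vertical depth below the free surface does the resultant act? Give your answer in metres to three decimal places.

γ = ρg = 1260 × 9.81 / 1000 = 12.3606 kN/m³.
The plate makes 23° with the vertical, i.e. θ = 90° − 23° = 67° to the horizontal. Measuring y along the incline from the free-surface line, vertical depth h = y·sinθ with sinθ = 0.920505.
With the apex up, the centroid sits 2h/3 = 2 × 0.816/3 = 0.544 m below the apex, so y_c = 2 + 0.544 = 2.544 m and h_c = 2.544 × 0.920505 = 2.34176 m.
A = ½ × 3.2 × 0.816 = 1.3056 m².
Resultant F = γ·h_c·A = 12.3606 × 2.34176 × 1.3056 = 37.7913 kN.
I_c = b·h³/36 = 3.2 × 0.816³/36 = 0.0482968 m⁴.
Centre of pressure: y_p = y_c + I_c/(y_c·A) = 2.544 + 0.0482968/(2.544 × 1.3056) = 2.544 + 0.0145409 = 2.55854 m along the plane.
Vertically, h_p = y_p·sinθ = 2.55854 × 0.920505 = 2.35515 m.

h_p = 2.355 m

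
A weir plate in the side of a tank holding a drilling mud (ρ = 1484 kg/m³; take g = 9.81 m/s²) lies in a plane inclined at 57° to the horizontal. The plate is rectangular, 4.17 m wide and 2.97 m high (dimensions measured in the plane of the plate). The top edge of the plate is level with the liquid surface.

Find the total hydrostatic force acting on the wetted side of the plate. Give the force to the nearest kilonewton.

F ≈ 225 kN

γ = ρg = 1484 × 9.81 / 1000 = 14.55804 kN/m³.
Let θ = 57° be the plate's angle to the horizontal; measure y along the incline from where the plane meets the free surface. Vertical depth h = y·sinθ with sinθ = 0.838671.
The centroid lies 2.97/2 = 1.485 m below the top edge, so y_c = 1.485 m and h_c = 1.485 × 0.838671 = 1.24543 m.
A = 4.17 × 2.97 = 12.3849 m².
Resultant F = γ·h_c·A = 14.55804 × 1.24543 × 12.3849 = 224.551 kN.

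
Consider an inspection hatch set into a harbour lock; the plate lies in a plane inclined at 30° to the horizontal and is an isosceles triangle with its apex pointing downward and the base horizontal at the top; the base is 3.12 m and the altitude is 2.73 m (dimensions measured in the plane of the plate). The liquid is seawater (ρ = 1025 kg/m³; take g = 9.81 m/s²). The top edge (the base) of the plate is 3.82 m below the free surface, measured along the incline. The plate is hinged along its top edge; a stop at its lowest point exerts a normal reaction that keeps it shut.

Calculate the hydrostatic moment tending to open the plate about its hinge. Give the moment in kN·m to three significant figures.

γ = ρg = 1025 × 9.81 / 1000 = 10.05525 kN/m³.
Let θ = 30° be the plate's angle to the horizontal; measure y along the incline from where the plane meets the free surface. Vertical depth h = y·sinθ with sinθ = 0.500000.
With the apex down, the centroid sits h/3 = 2.73/3 = 0.91 m below the base (the top edge), so y_c = 3.82 + 0.91 = 4.73 m and h_c = 4.73 × 0.500000 = 2.365 m.
A = ½ × 3.12 × 2.73 = 4.2588 m².
Resultant F = γ·h_c·A = 10.05525 × 2.365 × 4.2588 = 101.277 kN.
I_c = b·h³/36 = 3.12 × 2.73³/36 = 1.76336 m⁴.
Centre of pressure: y_p = y_c + I_c/(y_c·A) = 4.73 + 1.76336/(4.73 × 4.2588) = 4.73 + 0.0875372 = 4.81754 m along the plane.
The resultant acts 0.91 + 0.0875372 = 0.997537 m (along the plate) below the hinge at the top edge, so the moment about the hinge is M = F × 0.997537 = 101.277 × 0.997537 = 101.028 kN·m.

M ≈ 101 kN·m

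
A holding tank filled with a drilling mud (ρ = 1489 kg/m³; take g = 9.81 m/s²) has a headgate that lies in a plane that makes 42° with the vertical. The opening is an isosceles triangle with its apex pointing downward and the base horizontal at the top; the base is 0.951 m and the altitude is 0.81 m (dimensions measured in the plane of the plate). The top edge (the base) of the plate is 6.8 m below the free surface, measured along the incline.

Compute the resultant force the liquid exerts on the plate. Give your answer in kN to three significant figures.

γ = ρg = 1489 × 9.81 / 1000 = 14.60709 kN/m³.
The plate makes 42° with the vertical, i.e. θ = 90° − 42° = 48° to the horizontal. Measuring y along the incline from the free-surface line, vertical depth h = y·sinθ with sinθ = 0.743145.
With the apex down, the centroid sits h/3 = 0.81/3 = 0.27 m below the base (the top edge), so y_c = 6.8 + 0.27 = 7.07 m and h_c = 7.07 × 0.743145 = 5.25404 m.
A = ½ × 0.951 × 0.81 = 0.385155 m².
Resultant F = γ·h_c·A = 14.60709 × 5.25404 × 0.385155 = 29.5592 kN.

F ≈ 29.6 kN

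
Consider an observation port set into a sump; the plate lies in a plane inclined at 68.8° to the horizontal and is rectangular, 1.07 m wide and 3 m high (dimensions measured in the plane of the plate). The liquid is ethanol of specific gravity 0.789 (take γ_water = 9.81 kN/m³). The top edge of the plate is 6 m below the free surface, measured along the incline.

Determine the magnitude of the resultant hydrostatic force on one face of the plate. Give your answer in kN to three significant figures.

F ≈ 174 kN

γ = 0.789 × 9.81 = 7.74009 kN/m³.
Let θ = 68.8° be the plate's angle to the horizontal; measure y along the incline from where the plane meets the free surface. Vertical depth h = y·sinθ with sinθ = 0.932324.
The centroid lies 3/2 = 1.5 m below the top edge, so y_c = 6 + 1.5 = 7.5 m and h_c = 7.5 × 0.932324 = 6.99243 m.
A = 1.07 × 3 = 3.21 m².
Resultant F = γ·h_c·A = 7.74009 × 6.99243 × 3.21 = 173.732 kN.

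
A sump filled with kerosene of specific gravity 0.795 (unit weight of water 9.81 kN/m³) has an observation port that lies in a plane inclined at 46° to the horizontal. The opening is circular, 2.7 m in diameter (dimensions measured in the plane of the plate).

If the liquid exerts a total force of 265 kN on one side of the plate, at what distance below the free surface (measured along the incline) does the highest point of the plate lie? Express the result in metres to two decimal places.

γ = 0.795 × 9.81 = 7.79895 kN/m³.
A = π(1.35)² = 5.72555 m².
From F = γ·h_c·A, the centroid depth is h_c = 265/(7.79895 × 5.72555) = 5.93461 m.
Let θ = 46° be the plate's angle to the horizontal; measure y along the incline from where the plane meets the free surface. Vertical depth h = y·sinθ with sinθ = 0.719340.
Along the incline, y_c = h_c/sinθ = 5.93461/0.719340 = 8.25008 m.
The centroid is at the centre, 1.35 m below the top of the plate, so the highest point sits at y_top = 8.25008 − 1.35 = 6.90008 m along the incline.

y_top ≈ 6.90 m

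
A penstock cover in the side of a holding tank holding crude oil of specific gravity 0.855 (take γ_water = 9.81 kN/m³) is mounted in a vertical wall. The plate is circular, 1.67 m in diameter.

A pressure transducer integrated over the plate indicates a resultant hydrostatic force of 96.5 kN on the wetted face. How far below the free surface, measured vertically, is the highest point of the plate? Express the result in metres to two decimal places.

d_top ≈ 4.42 m

γ = 0.855 × 9.81 = 8.38755 kN/m³.
A = π(0.835)² = 2.1904 m².
From F = γ·h_c·A, the centroid depth is h_c = 96.5/(8.38755 × 2.1904) = 5.25253 m.
The centroid is at the centre, 0.835 m below the top of the plate, so the highest point sits at h_top = 5.25253 − 0.835 = 4.41753 m below the surface.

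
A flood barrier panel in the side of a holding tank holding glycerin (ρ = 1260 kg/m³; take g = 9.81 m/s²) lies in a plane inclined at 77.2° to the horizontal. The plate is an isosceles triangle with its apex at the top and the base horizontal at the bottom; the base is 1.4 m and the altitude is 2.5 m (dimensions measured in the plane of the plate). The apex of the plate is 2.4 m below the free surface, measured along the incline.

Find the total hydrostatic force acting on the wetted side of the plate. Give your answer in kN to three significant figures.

F ≈ 85.8 kN

γ = ρg = 1260 × 9.81 / 1000 = 12.3606 kN/m³.
Let θ = 77.2° be the plate's angle to the horizontal; measure y along the incline from where the plane meets the free surface. Vertical depth h = y·sinθ with sinθ = 0.975149.
With the apex up, the centroid sits 2h/3 = 2 × 2.5/3 = 1.66667 m below the apex, so y_c = 2.4 + 1.66667 = 4.06667 m and h_c = 4.06667 × 0.975149 = 3.96561 m.
A = ½ × 1.4 × 2.5 = 1.75 m².
Resultant F = γ·h_c·A = 12.3606 × 3.96561 × 1.75 = 85.7803 kN.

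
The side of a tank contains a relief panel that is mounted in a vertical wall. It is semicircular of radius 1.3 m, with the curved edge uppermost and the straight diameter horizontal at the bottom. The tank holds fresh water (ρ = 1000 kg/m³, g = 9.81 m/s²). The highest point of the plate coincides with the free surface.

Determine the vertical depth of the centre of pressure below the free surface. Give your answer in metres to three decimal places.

γ = ρg = 1000 × 9.81 = 9810 N/m³ = 9.81 kN/m³.
The centroid lies 4r/(3π) = 0.551737 m above the diameter, so r − 4r/(3π) = 1.3 − 0.551737 = 0.748263 m below the topmost point, so the centroid depth is h_c = 0.748263 m.
A = πr²/2 = π × 1.3²/2 = 2.65465 m².
Resultant F = γ·h_c·A = 9.81 × 0.748263 × 2.65465 = 19.4864 kN.
I_c = (π/8 − 8/(9π))·r⁴ = 0.109757 × 1.3⁴ = 0.313477 m⁴.
Centre of pressure: y_p = y_c + I_c/(y_c·A) = 0.748263 + 0.313477/(0.748263 × 2.65465) = 0.748263 + 0.157813 = 0.906076 m along the plane.

h_p = 0.906 m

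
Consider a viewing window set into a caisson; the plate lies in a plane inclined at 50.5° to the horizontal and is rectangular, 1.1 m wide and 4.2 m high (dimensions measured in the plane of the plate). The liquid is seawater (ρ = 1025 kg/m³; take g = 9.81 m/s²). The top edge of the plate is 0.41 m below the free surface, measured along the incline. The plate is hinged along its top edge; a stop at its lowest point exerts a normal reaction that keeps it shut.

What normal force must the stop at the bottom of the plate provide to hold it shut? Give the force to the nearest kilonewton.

γ = ρg = 1025 × 9.81 / 1000 = 10.05525 kN/m³.
Let θ = 50.5° be the plate's angle to the horizontal; measure y along the incline from where the plane meets the free surface. Vertical depth h = y·sinθ with sinθ = 0.771625.
The centroid lies 4.2/2 = 2.1 m below the top edge, so y_c = 0.41 + 2.1 = 2.51 m and h_c = 2.51 × 0.771625 = 1.93678 m.
A = 1.1 × 4.2 = 4.62 m².
Resultant F = γ·h_c·A = 10.05525 × 1.93678 × 4.62 = 89.9736 kN.
I_c = b·h³/12 = 1.1 × 4.2³/12 = 6.7914 m⁴.
Centre of pressure: y_p = y_c + I_c/(y_c·A) = 2.51 + 6.7914/(2.51 × 4.62) = 2.51 + 0.585657 = 3.09566 m along the plane.
The resultant acts 2.1 + 0.585657 = 2.68566 m (along the plate) below the hinge at the top edge, so the moment about the hinge is M = F × 2.68566 = 89.9736 × 2.68566 = 241.638 kN·m.
A normal force at the bottom, 4.2 m from the hinge, must supply this moment: P = 241.638/4.2 = 57.5329 kN.

P ≈ 58 kN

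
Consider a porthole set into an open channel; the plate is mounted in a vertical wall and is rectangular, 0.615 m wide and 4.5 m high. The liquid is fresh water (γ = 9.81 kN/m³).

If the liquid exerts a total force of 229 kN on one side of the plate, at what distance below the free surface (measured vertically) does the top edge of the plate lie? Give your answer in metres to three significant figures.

d_top ≈ 6.18 m

γ = 9.81 kN/m³.
A = 0.615 × 4.5 = 2.7675 m².
From F = γ·h_c·A, the centroid depth is h_c = 229/(9.81 × 2.7675) = 8.43488 m.
The centroid lies 4.5/2 = 2.25 m below the top edge, so the top edge sits at h_top = 8.43488 − 2.25 = 6.18488 m below the surface.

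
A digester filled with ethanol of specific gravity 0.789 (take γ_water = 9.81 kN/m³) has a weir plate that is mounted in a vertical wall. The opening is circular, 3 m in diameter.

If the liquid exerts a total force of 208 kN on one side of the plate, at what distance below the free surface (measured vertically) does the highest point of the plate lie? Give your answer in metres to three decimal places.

d_top ≈ 2.302 m

γ = 0.789 × 9.81 = 7.74009 kN/m³.
A = π(1.5)² = 7.06858 m².
From F = γ·h_c·A, the centroid depth is h_c = 208/(7.74009 × 7.06858) = 3.80176 m.
The centroid is at the centre, 1.5 m below the top of the plate, so the highest point sits at h_top = 3.80176 − 1.5 = 2.30176 m below the surface.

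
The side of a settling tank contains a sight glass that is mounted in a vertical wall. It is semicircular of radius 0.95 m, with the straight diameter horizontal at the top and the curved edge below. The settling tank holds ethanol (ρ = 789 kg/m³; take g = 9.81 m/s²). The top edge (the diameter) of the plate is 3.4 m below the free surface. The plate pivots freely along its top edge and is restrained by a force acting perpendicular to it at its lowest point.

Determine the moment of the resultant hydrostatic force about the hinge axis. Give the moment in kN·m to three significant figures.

M ≈ 17.5 kN·m

γ = ρg = 789 × 9.81 / 1000 = 7.74009 kN/m³.
The centroid of a semicircle lies 4r/(3π) = 0.403193 m from the diameter, here below the top edge, so the centroid depth is h_c = 3.4 + 0.403193 = 3.80319 m.
A = πr²/2 = π × 0.95²/2 = 1.41764 m².
Resultant F = γ·h_c·A = 7.74009 × 3.80319 × 1.41764 = 41.7311 kN.
I_c = (π/8 − 8/(9π))·r⁴ = 0.109757 × 0.95⁴ = 0.0893978 m⁴.
Centre of pressure: y_p = y_c + I_c/(y_c·A) = 3.80319 + 0.0893978/(3.80319 × 1.41764) = 3.80319 + 0.0165811 = 3.81977 m along the plane.
The resultant acts 0.403193 + 0.0165811 = 0.419774 m (along the plate) below the hinge at the top edge, so the moment about the hinge is M = F × 0.419774 = 41.7311 × 0.419774 = 17.5176 kN·m.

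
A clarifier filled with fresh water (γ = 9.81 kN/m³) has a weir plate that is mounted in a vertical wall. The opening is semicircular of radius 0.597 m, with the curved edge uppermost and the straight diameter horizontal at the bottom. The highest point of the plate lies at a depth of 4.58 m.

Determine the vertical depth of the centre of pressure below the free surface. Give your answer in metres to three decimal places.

h_p = 4.929 m

γ = 9.81 kN/m³.
The centroid lies 4r/(3π) = 0.253375 m above the diameter, so r − 4r/(3π) = 0.597 − 0.253375 = 0.343625 m below the topmost point, so the centroid depth is h_c = 4.58 + 0.343625 = 4.92363 m.
A = πr²/2 = π × 0.597²/2 = 0.559846 m².
Resultant F = γ·h_c·A = 9.81 × 4.92363 × 0.559846 = 27.041 kN.
I_c = (π/8 − 8/(9π))·r⁴ = 0.109757 × 0.597⁴ = 0.0139421 m⁴.
Centre of pressure: y_p = y_c + I_c/(y_c·A) = 4.92363 + 0.0139421/(4.92363 × 0.559846) = 4.92363 + 0.00505795 = 4.92869 m along the plane.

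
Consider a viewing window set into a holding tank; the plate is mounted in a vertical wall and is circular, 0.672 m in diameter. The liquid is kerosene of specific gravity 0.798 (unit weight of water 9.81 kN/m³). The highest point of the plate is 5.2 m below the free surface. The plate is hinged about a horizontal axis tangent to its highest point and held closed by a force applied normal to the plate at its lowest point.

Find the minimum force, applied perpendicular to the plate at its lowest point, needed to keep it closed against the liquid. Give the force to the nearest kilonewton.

γ = 0.798 × 9.81 = 7.82838 kN/m³.
The centroid is at the centre, 0.336 m below the top of the plate, so the centroid depth is h_c = 5.2 + 0.336 = 5.536 m.
A = π(0.336)² = 0.354673 m².
Resultant F = γ·h_c·A = 7.82838 × 5.536 × 0.354673 = 15.3708 kN.
I_c = πr⁴/4 = π × 0.336⁴/4 = 0.0100103 m⁴.
Centre of pressure: y_p = y_c + I_c/(y_c·A) = 5.536 + 0.0100103/(5.536 × 0.354673) = 5.536 + 0.00509827 = 5.5411 m along the plane.
The resultant acts 0.336 + 0.00509827 = 0.341098 m (along the plate) below the hinge at the top edge, so the moment about the hinge is M = F × 0.341098 = 15.3708 × 0.341098 = 5.24295 kN·m.
A normal force at the bottom, 0.672 m from the hinge, must supply this moment: P = 5.24295/0.672 = 7.80201 kN.

P ≈ 8 kN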